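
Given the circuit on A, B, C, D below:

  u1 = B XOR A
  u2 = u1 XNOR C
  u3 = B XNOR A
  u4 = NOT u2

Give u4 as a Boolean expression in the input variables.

u1 = B XOR A
u2 = u1 XNOR C = (B XOR A) XNOR C
u4 = NOT u2 = NOT ((B XOR A) XNOR C)

NOT ((B XOR A) XNOR C)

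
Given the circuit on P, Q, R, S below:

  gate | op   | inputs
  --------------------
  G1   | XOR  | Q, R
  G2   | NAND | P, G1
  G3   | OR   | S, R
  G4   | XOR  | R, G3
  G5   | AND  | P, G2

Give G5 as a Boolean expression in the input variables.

P AND (P NAND (Q XOR R))

G1 = Q XOR R
G2 = P NAND G1 = P NAND (Q XOR R)
G5 = P AND G2 = P AND (P NAND (Q XOR R))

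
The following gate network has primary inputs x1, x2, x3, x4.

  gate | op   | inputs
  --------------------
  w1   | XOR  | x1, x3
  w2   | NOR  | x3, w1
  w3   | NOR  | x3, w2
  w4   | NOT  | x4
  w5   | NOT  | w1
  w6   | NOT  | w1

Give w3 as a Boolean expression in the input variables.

x3 NOR (x3 NOR (x1 XOR x3))

w1 = x1 XOR x3
w2 = x3 NOR w1 = x3 NOR (x1 XOR x3)
w3 = x3 NOR w2 = x3 NOR (x3 NOR (x1 XOR x3))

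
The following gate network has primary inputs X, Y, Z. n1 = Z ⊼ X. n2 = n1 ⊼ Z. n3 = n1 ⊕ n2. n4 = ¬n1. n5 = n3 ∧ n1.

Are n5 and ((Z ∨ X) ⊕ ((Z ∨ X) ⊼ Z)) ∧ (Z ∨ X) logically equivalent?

n1 = Z ⊼ X
n2 = n1 ⊼ Z = (Z ⊼ X) ⊼ Z
n3 = n1 ⊕ n2 = (Z ⊼ X) ⊕ ((Z ⊼ X) ⊼ Z)
n5 = n3 ∧ n1 = ((Z ⊼ X) ⊕ ((Z ⊼ X) ⊼ Z)) ∧ (Z ⊼ X)
At X=1, Y=0, Z=1: circuit gives 0, formula gives 1.

No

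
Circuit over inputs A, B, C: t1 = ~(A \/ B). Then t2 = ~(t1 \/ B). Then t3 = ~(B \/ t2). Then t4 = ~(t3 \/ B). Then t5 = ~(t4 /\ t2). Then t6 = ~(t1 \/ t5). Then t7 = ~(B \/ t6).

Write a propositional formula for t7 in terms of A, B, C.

~(B \/ (~((~(A \/ B)) \/ (~((~((~(B \/ (~((~(A \/ B)) \/ B)))) \/ B)) /\ (~((~(A \/ B)) \/ B)))))))

t1 = ~(A \/ B)
t2 = ~(t1 \/ B) = ~((~(A \/ B)) \/ B)
t3 = ~(B \/ t2) = ~(B \/ (~((~(A \/ B)) \/ B)))
t4 = ~(t3 \/ B) = ~((~(B \/ (~((~(A \/ B)) \/ B)))) \/ B)
t5 = ~(t4 /\ t2) = ~((~((~(B \/ (~((~(A \/ B)) \/ B)))) \/ B)) /\ (~((~(A \/ B)) \/ B)))
t6 = ~(t1 \/ t5) = ~((~(A \/ B)) \/ (~((~((~(B \/ (~((~(A \/ B)) \/ B)))) \/ B)) /\ (~((~(A \/ B)) \/ B)))))
t7 = ~(B \/ t6) = ~(B \/ (~((~(A \/ B)) \/ (~((~((~(B \/ (~((~(A \/ B)) \/ B)))) \/ B)) /\ (~((~(A \/ B)) \/ B)))))))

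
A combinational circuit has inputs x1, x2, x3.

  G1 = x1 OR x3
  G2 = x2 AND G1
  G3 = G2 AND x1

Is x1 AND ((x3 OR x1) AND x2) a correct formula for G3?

G1 = x1 OR x3
G2 = x2 AND G1 = x2 AND (x1 OR x3)
G3 = G2 AND x1 = (x2 AND (x1 OR x3)) AND x1
At x1=0, x2=0, x3=0: circuit gives 0, formula gives 0.
At x1=1, x2=1, x3=0: circuit gives 1, formula gives 1.
Agrees on all 8 inputs.

Yes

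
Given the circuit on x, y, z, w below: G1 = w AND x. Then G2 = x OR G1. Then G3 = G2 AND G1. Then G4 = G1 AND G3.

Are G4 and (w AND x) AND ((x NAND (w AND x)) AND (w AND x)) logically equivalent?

No

G1 = w AND x
G2 = x OR G1 = x OR (w AND x)
G3 = G2 AND G1 = (x OR (w AND x)) AND (w AND x)
G4 = G1 AND G3 = (w AND x) AND ((x OR (w AND x)) AND (w AND x))
At x=1, y=0, z=0, w=1: circuit gives 1, formula gives 0.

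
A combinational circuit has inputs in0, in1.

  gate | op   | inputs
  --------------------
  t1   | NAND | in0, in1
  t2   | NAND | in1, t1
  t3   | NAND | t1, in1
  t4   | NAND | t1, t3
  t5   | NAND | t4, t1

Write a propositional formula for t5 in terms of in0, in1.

t1 = in0 NAND in1
t3 = t1 NAND in1 = (in0 NAND in1) NAND in1
t4 = t1 NAND t3 = (in0 NAND in1) NAND ((in0 NAND in1) NAND in1)
t5 = t4 NAND t1 = ((in0 NAND in1) NAND ((in0 NAND in1) NAND in1)) NAND (in0 NAND in1)

((in0 NAND in1) NAND ((in0 NAND in1) NAND in1)) NAND (in0 NAND in1)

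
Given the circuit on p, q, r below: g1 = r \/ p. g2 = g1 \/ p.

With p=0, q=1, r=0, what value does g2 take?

0

g1 = 0 \/ 0 = 0
g2 = 0 \/ 0 = 0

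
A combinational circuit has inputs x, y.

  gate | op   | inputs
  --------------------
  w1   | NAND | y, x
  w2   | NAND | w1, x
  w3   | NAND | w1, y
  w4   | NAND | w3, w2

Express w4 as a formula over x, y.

w1 = y NAND x
w2 = w1 NAND x = (y NAND x) NAND x
w3 = w1 NAND y = (y NAND x) NAND y
w4 = w3 NAND w2 = ((y NAND x) NAND y) NAND ((y NAND x) NAND x)

((y NAND x) NAND y) NAND ((y NAND x) NAND x)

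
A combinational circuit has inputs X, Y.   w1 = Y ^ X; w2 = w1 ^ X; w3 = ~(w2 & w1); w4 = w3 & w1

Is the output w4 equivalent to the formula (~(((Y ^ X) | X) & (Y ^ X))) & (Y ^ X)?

w1 = Y ^ X
w2 = w1 ^ X = (Y ^ X) ^ X
w3 = ~(w2 & w1) = ~(((Y ^ X) ^ X) & (Y ^ X))
w4 = w3 & w1 = (~(((Y ^ X) ^ X) & (Y ^ X))) & (Y ^ X)
At X=1, Y=0: circuit gives 1, formula gives 0.

No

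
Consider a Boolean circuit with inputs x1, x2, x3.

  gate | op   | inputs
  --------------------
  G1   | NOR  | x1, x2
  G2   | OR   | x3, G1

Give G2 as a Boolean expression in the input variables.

G1 = x1 NOR x2
G2 = x3 OR G1 = x3 OR (x1 NOR x2)

x3 OR (x1 NOR x2)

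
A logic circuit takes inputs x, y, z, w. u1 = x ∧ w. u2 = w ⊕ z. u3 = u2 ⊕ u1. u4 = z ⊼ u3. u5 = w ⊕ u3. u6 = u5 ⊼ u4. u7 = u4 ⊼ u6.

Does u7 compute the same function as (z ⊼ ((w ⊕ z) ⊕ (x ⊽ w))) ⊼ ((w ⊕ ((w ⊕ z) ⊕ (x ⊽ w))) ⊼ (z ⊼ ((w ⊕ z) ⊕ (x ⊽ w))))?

No

u1 = x ∧ w
u2 = w ⊕ z
u3 = u2 ⊕ u1 = (w ⊕ z) ⊕ (x ∧ w)
u4 = z ⊼ u3 = z ⊼ ((w ⊕ z) ⊕ (x ∧ w))
u5 = w ⊕ u3 = w ⊕ ((w ⊕ z) ⊕ (x ∧ w))
u6 = u5 ⊼ u4 = (w ⊕ ((w ⊕ z) ⊕ (x ∧ w))) ⊼ (z ⊼ ((w ⊕ z) ⊕ (x ∧ w)))
u7 = u4 ⊼ u6 = (z ⊼ ((w ⊕ z) ⊕ (x ∧ w))) ⊼ ((w ⊕ ((w ⊕ z) ⊕ (x ∧ w))) ⊼ (z ⊼ ((w ⊕ z) ⊕ (x ∧ w))))
At x=0, y=0, z=0, w=0: circuit gives 0, formula gives 1.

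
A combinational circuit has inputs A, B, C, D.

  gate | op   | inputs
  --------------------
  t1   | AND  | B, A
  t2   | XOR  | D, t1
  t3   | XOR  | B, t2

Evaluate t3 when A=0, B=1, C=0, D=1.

0

t1 = 1 AND 0 = 0
t2 = 1 XOR 0 = 1
t3 = 1 XOR 1 = 0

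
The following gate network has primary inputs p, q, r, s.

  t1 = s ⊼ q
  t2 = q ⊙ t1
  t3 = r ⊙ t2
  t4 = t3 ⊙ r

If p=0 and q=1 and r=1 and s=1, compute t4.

t1 = 1 ⊼ 1 = 0
t2 = 1 ⊙ 0 = 0
t3 = 1 ⊙ 0 = 0
t4 = 0 ⊙ 1 = 0

0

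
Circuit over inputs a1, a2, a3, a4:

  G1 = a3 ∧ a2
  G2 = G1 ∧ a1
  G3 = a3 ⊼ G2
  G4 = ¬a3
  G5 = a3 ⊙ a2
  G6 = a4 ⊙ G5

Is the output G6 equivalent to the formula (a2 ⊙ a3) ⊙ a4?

Yes

G5 = a3 ⊙ a2
G6 = a4 ⊙ G5 = a4 ⊙ (a3 ⊙ a2)
At a1=0, a2=0, a3=0, a4=0: circuit gives 0, formula gives 0.
At a1=0, a2=0, a3=0, a4=1: circuit gives 1, formula gives 1.
Agrees on all 16 inputs.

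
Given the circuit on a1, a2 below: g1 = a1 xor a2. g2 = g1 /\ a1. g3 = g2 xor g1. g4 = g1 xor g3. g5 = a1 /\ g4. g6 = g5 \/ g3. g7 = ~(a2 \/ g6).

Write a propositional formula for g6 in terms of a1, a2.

(a1 /\ ((a1 xor a2) xor (((a1 xor a2) /\ a1) xor (a1 xor a2)))) \/ (((a1 xor a2) /\ a1) xor (a1 xor a2))

g1 = a1 xor a2
g2 = g1 /\ a1 = (a1 xor a2) /\ a1
g3 = g2 xor g1 = ((a1 xor a2) /\ a1) xor (a1 xor a2)
g4 = g1 xor g3 = (a1 xor a2) xor (((a1 xor a2) /\ a1) xor (a1 xor a2))
g5 = a1 /\ g4 = a1 /\ ((a1 xor a2) xor (((a1 xor a2) /\ a1) xor (a1 xor a2)))
g6 = g5 \/ g3 = (a1 /\ ((a1 xor a2) xor (((a1 xor a2) /\ a1) xor (a1 xor a2)))) \/ (((a1 xor a2) /\ a1) xor (a1 xor a2))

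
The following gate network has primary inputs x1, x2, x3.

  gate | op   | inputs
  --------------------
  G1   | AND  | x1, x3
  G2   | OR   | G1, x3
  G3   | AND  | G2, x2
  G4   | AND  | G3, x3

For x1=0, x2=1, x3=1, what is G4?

G1 = 0 AND 1 = 0
G2 = 0 OR 1 = 1
G3 = 1 AND 1 = 1
G4 = 1 AND 1 = 1

1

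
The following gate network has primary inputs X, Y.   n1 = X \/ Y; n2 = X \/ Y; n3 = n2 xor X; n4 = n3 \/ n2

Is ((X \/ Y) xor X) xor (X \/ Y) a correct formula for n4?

n2 = X \/ Y
n3 = n2 xor X = (X \/ Y) xor X
n4 = n3 \/ n2 = ((X \/ Y) xor X) \/ (X \/ Y)
At X=0, Y=1: circuit gives 1, formula gives 0.

No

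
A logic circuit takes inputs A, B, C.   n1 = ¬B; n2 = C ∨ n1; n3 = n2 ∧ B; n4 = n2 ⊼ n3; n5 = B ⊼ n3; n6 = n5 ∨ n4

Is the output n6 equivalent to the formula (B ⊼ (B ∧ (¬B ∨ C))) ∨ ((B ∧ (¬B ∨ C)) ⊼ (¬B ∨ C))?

n1 = ¬B
n2 = C ∨ n1 = C ∨ ¬B
n3 = n2 ∧ B = (C ∨ ¬B) ∧ B
n4 = n2 ⊼ n3 = (C ∨ ¬B) ⊼ ((C ∨ ¬B) ∧ B)
n5 = B ⊼ n3 = B ⊼ ((C ∨ ¬B) ∧ B)
n6 = n5 ∨ n4 = (B ⊼ ((C ∨ ¬B) ∧ B)) ∨ ((C ∨ ¬B) ⊼ ((C ∨ ¬B) ∧ B))
At A=0, B=1, C=1: circuit gives 0, formula gives 0.
At A=0, B=0, C=0: circuit gives 1, formula gives 1.
Agrees on all 8 inputs.

Yes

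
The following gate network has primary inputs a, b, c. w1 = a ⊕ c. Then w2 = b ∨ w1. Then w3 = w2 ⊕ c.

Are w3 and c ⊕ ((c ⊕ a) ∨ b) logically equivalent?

w1 = a ⊕ c
w2 = b ∨ w1 = b ∨ (a ⊕ c)
w3 = w2 ⊕ c = (b ∨ (a ⊕ c)) ⊕ c
At a=0, b=0, c=0: circuit gives 0, formula gives 0.
At a=0, b=1, c=0: circuit gives 1, formula gives 1.
Agrees on all 8 inputs.

Yes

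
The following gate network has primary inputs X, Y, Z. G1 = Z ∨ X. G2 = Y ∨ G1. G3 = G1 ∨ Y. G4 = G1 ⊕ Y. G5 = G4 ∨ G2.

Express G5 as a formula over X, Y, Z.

G1 = Z ∨ X
G2 = Y ∨ G1 = Y ∨ (Z ∨ X)
G4 = G1 ⊕ Y = (Z ∨ X) ⊕ Y
G5 = G4 ∨ G2 = ((Z ∨ X) ⊕ Y) ∨ (Y ∨ (Z ∨ X))

((Z ∨ X) ⊕ Y) ∨ (Y ∨ (Z ∨ X))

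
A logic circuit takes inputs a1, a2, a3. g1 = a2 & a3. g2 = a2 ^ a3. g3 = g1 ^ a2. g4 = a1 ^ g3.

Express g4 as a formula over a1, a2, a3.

g1 = a2 & a3
g3 = g1 ^ a2 = (a2 & a3) ^ a2
g4 = a1 ^ g3 = a1 ^ ((a2 & a3) ^ a2)

a1 ^ ((a2 & a3) ^ a2)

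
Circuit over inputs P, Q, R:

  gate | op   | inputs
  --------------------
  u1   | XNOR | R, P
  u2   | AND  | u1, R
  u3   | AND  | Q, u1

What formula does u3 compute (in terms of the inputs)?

u1 = R XNOR P
u3 = Q AND u1 = Q AND (R XNOR P)

Q AND (R XNOR P)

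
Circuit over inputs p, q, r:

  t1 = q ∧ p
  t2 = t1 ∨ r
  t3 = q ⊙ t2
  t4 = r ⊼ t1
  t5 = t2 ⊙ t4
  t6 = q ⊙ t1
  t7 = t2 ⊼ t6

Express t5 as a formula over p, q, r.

((q ∧ p) ∨ r) ⊙ (r ⊼ (q ∧ p))

t1 = q ∧ p
t2 = t1 ∨ r = (q ∧ p) ∨ r
t4 = r ⊼ t1 = r ⊼ (q ∧ p)
t5 = t2 ⊙ t4 = ((q ∧ p) ∨ r) ⊙ (r ⊼ (q ∧ p))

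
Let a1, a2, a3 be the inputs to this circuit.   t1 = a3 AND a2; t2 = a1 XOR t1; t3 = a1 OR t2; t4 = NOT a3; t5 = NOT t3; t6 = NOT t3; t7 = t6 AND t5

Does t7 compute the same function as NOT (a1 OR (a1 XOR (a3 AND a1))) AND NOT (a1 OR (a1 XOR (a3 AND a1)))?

No

t1 = a3 AND a2
t2 = a1 XOR t1 = a1 XOR (a3 AND a2)
t3 = a1 OR t2 = a1 OR (a1 XOR (a3 AND a2))
t5 = NOT t3 = NOT (a1 OR (a1 XOR (a3 AND a2)))
t6 = NOT t3 = NOT (a1 OR (a1 XOR (a3 AND a2)))
t7 = t6 AND t5 = NOT (a1 OR (a1 XOR (a3 AND a2))) AND NOT (a1 OR (a1 XOR (a3 AND a2)))
At a1=0, a2=1, a3=1: circuit gives 0, formula gives 1.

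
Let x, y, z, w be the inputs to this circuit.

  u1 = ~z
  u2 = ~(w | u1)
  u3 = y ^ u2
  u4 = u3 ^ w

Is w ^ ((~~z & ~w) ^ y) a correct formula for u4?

u1 = ~z
u2 = ~(w | u1) = ~(w | ~z)
u3 = y ^ u2 = y ^ (~(w | ~z))
u4 = u3 ^ w = (y ^ (~(w | ~z))) ^ w
At x=0, y=0, z=0, w=0: circuit gives 0, formula gives 0.
At x=0, y=0, z=0, w=1: circuit gives 1, formula gives 1.
Agrees on all 16 inputs.

Yes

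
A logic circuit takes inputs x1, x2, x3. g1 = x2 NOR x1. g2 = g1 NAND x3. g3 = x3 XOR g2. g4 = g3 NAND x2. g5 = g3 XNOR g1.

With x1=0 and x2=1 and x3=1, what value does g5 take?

1

g1 = 1 NOR 0 = 0
g2 = 0 NAND 1 = 1
g3 = 1 XOR 1 = 0
g5 = 0 XNOR 0 = 1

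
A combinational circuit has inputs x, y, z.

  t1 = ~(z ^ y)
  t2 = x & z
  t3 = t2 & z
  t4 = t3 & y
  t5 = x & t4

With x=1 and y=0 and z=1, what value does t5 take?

0

t2 = 1 & 1 = 1
t3 = 1 & 1 = 1
t4 = 1 & 0 = 0
t5 = 1 & 0 = 0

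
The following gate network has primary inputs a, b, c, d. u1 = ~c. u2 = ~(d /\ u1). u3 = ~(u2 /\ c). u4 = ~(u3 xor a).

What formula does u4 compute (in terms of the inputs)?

u1 = ~c
u2 = ~(d /\ u1) = ~(d /\ ~c)
u3 = ~(u2 /\ c) = ~((~(d /\ ~c)) /\ c)
u4 = ~(u3 xor a) = ~((~((~(d /\ ~c)) /\ c)) xor a)

~((~((~(d /\ ~c)) /\ c)) xor a)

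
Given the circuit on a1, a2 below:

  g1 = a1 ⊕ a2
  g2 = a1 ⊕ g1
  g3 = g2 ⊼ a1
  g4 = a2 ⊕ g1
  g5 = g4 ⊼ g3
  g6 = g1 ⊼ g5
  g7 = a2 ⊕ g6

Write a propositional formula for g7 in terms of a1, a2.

a2 ⊕ ((a1 ⊕ a2) ⊼ ((a2 ⊕ (a1 ⊕ a2)) ⊼ ((a1 ⊕ (a1 ⊕ a2)) ⊼ a1)))

g1 = a1 ⊕ a2
g2 = a1 ⊕ g1 = a1 ⊕ (a1 ⊕ a2)
g3 = g2 ⊼ a1 = (a1 ⊕ (a1 ⊕ a2)) ⊼ a1
g4 = a2 ⊕ g1 = a2 ⊕ (a1 ⊕ a2)
g5 = g4 ⊼ g3 = (a2 ⊕ (a1 ⊕ a2)) ⊼ ((a1 ⊕ (a1 ⊕ a2)) ⊼ a1)
g6 = g1 ⊼ g5 = (a1 ⊕ a2) ⊼ ((a2 ⊕ (a1 ⊕ a2)) ⊼ ((a1 ⊕ (a1 ⊕ a2)) ⊼ a1))
g7 = a2 ⊕ g6 = a2 ⊕ ((a1 ⊕ a2) ⊼ ((a2 ⊕ (a1 ⊕ a2)) ⊼ ((a1 ⊕ (a1 ⊕ a2)) ⊼ a1)))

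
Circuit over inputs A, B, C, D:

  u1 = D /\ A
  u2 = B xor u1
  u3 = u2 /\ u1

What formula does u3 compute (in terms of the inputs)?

(B xor (D /\ A)) /\ (D /\ A)

u1 = D /\ A
u2 = B xor u1 = B xor (D /\ A)
u3 = u2 /\ u1 = (B xor (D /\ A)) /\ (D /\ A)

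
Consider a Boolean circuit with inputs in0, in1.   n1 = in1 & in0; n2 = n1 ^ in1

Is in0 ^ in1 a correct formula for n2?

n1 = in1 & in0
n2 = n1 ^ in1 = (in1 & in0) ^ in1
At in0=1, in1=0: circuit gives 0, formula gives 1.

No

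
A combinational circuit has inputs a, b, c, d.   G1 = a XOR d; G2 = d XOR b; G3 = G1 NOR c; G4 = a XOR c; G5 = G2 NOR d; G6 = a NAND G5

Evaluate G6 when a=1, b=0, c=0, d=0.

0

G2 = 0 XOR 0 = 0
G5 = 0 NOR 0 = 1
G6 = 1 NAND 1 = 0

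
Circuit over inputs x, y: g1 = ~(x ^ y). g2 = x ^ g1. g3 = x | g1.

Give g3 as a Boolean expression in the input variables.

g1 = ~(x ^ y)
g3 = x | g1 = x | (~(x ^ y))

x | (~(x ^ y))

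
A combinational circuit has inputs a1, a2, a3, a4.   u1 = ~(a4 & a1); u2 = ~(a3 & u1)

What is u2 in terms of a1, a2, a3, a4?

u1 = ~(a4 & a1)
u2 = ~(a3 & u1) = ~(a3 & (~(a4 & a1)))

~(a3 & (~(a4 & a1)))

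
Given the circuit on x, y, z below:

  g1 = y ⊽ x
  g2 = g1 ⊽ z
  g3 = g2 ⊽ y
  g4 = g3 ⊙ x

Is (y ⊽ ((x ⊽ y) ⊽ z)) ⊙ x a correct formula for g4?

Yes

g1 = y ⊽ x
g2 = g1 ⊽ z = (y ⊽ x) ⊽ z
g3 = g2 ⊽ y = ((y ⊽ x) ⊽ z) ⊽ y
g4 = g3 ⊙ x = (((y ⊽ x) ⊽ z) ⊽ y) ⊙ x
At x=0, y=0, z=0: circuit gives 0, formula gives 0.
At x=0, y=1, z=0: circuit gives 1, formula gives 1.
Agrees on all 8 inputs.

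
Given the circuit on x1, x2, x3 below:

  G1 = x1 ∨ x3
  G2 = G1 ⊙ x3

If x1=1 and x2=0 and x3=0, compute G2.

0

G1 = 1 ∨ 0 = 1
G2 = 1 ⊙ 0 = 0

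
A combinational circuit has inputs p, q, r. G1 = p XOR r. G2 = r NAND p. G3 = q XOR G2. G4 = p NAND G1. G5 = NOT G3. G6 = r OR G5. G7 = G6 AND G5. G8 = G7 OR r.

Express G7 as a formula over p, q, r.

(r OR NOT (q XOR (r NAND p))) AND NOT (q XOR (r NAND p))

G2 = r NAND p
G3 = q XOR G2 = q XOR (r NAND p)
G5 = NOT G3 = NOT (q XOR (r NAND p))
G6 = r OR G5 = r OR NOT (q XOR (r NAND p))
G7 = G6 AND G5 = (r OR NOT (q XOR (r NAND p))) AND NOT (q XOR (r NAND p))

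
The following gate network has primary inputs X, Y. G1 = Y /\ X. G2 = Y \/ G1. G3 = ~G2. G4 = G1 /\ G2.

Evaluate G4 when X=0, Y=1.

G1 = 1 /\ 0 = 0
G2 = 1 \/ 0 = 1
G4 = 0 /\ 1 = 0

0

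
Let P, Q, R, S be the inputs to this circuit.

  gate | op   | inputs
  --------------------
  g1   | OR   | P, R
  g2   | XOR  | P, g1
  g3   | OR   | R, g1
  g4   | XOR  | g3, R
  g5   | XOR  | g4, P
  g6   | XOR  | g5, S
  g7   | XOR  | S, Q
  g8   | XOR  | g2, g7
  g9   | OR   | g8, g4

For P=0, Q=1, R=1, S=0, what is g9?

0

g1 = 0 OR 1 = 1
g2 = 0 XOR 1 = 1
g3 = 1 OR 1 = 1
g4 = 1 XOR 1 = 0
g7 = 0 XOR 1 = 1
g8 = 1 XOR 1 = 0
g9 = 0 OR 0 = 0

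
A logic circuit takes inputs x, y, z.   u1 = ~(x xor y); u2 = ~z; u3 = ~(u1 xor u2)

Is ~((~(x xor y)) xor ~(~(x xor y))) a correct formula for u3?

u1 = ~(x xor y)
u2 = ~z
u3 = ~(u1 xor u2) = ~((~(x xor y)) xor ~z)
At x=0, y=0, z=0: circuit gives 1, formula gives 0.

No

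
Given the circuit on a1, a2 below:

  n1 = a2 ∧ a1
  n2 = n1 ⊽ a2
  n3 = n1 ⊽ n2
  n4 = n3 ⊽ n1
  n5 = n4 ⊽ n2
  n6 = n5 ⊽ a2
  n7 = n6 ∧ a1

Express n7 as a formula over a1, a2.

n1 = a2 ∧ a1
n2 = n1 ⊽ a2 = (a2 ∧ a1) ⊽ a2
n3 = n1 ⊽ n2 = (a2 ∧ a1) ⊽ ((a2 ∧ a1) ⊽ a2)
n4 = n3 ⊽ n1 = ((a2 ∧ a1) ⊽ ((a2 ∧ a1) ⊽ a2)) ⊽ (a2 ∧ a1)
n5 = n4 ⊽ n2 = (((a2 ∧ a1) ⊽ ((a2 ∧ a1) ⊽ a2)) ⊽ (a2 ∧ a1)) ⊽ ((a2 ∧ a1) ⊽ a2)
n6 = n5 ⊽ a2 = ((((a2 ∧ a1) ⊽ ((a2 ∧ a1) ⊽ a2)) ⊽ (a2 ∧ a1)) ⊽ ((a2 ∧ a1) ⊽ a2)) ⊽ a2
n7 = n6 ∧ a1 = (((((a2 ∧ a1) ⊽ ((a2 ∧ a1) ⊽ a2)) ⊽ (a2 ∧ a1)) ⊽ ((a2 ∧ a1) ⊽ a2)) ⊽ a2) ∧ a1

(((((a2 ∧ a1) ⊽ ((a2 ∧ a1) ⊽ a2)) ⊽ (a2 ∧ a1)) ⊽ ((a2 ∧ a1) ⊽ a2)) ⊽ a2) ∧ a1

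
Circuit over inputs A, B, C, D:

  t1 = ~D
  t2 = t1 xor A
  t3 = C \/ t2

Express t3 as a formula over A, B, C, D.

t1 = ~D
t2 = t1 xor A = ~D xor A
t3 = C \/ t2 = C \/ (~D xor A)

C \/ (~D xor A)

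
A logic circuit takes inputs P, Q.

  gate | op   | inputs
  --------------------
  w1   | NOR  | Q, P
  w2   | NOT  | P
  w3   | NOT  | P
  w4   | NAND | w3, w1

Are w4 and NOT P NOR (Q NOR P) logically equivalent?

No

w1 = Q NOR P
w3 = NOT P
w4 = w3 NAND w1 = NOT P NAND (Q NOR P)
At P=0, Q=1: circuit gives 1, formula gives 0.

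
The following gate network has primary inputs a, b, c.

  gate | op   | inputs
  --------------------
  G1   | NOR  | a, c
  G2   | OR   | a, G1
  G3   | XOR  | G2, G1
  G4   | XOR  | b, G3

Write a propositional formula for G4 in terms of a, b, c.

G1 = a NOR c
G2 = a OR G1 = a OR (a NOR c)
G3 = G2 XOR G1 = (a OR (a NOR c)) XOR (a NOR c)
G4 = b XOR G3 = b XOR ((a OR (a NOR c)) XOR (a NOR c))

b XOR ((a OR (a NOR c)) XOR (a NOR c))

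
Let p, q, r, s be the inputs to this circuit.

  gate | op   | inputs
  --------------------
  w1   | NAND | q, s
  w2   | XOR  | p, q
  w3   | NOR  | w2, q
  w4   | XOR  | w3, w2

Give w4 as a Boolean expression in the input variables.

w2 = p XOR q
w3 = w2 NOR q = (p XOR q) NOR q
w4 = w3 XOR w2 = ((p XOR q) NOR q) XOR (p XOR q)

((p XOR q) NOR q) XOR (p XOR q)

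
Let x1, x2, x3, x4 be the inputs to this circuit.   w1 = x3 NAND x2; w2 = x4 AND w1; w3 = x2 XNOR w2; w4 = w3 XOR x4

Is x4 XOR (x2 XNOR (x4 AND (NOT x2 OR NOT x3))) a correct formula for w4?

Yes

w1 = x3 NAND x2
w2 = x4 AND w1 = x4 AND (x3 NAND x2)
w3 = x2 XNOR w2 = x2 XNOR (x4 AND (x3 NAND x2))
w4 = w3 XOR x4 = (x2 XNOR (x4 AND (x3 NAND x2))) XOR x4
At x1=0, x2=1, x3=0, x4=0: circuit gives 0, formula gives 0.
At x1=0, x2=0, x3=0, x4=0: circuit gives 1, formula gives 1.
Agrees on all 16 inputs.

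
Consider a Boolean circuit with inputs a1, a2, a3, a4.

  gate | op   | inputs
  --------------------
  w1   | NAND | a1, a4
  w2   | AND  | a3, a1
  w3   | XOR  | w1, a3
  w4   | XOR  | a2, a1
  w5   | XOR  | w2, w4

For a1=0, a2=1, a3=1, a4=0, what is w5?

1

w2 = 1 AND 0 = 0
w4 = 1 XOR 0 = 1
w5 = 0 XOR 1 = 1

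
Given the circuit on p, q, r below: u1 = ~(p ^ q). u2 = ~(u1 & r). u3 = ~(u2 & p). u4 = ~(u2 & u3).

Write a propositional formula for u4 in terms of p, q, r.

u1 = ~(p ^ q)
u2 = ~(u1 & r) = ~((~(p ^ q)) & r)
u3 = ~(u2 & p) = ~((~((~(p ^ q)) & r)) & p)
u4 = ~(u2 & u3) = ~((~((~(p ^ q)) & r)) & (~((~((~(p ^ q)) & r)) & p)))

~((~((~(p ^ q)) & r)) & (~((~((~(p ^ q)) & r)) & p)))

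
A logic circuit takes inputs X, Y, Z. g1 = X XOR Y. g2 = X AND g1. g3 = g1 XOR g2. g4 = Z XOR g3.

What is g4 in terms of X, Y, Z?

Z XOR ((X XOR Y) XOR (X AND (X XOR Y)))

g1 = X XOR Y
g2 = X AND g1 = X AND (X XOR Y)
g3 = g1 XOR g2 = (X XOR Y) XOR (X AND (X XOR Y))
g4 = Z XOR g3 = Z XOR ((X XOR Y) XOR (X AND (X XOR Y)))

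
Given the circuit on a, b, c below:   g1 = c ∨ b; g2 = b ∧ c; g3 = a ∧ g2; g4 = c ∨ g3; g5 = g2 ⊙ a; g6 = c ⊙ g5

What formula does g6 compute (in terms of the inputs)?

g2 = b ∧ c
g5 = g2 ⊙ a = (b ∧ c) ⊙ a
g6 = c ⊙ g5 = c ⊙ ((b ∧ c) ⊙ a)

c ⊙ ((b ∧ c) ⊙ a)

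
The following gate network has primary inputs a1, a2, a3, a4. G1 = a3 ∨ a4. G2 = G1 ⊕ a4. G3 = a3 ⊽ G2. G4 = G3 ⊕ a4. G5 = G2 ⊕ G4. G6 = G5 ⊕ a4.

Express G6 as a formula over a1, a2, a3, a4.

G1 = a3 ∨ a4
G2 = G1 ⊕ a4 = (a3 ∨ a4) ⊕ a4
G3 = a3 ⊽ G2 = a3 ⊽ ((a3 ∨ a4) ⊕ a4)
G4 = G3 ⊕ a4 = (a3 ⊽ ((a3 ∨ a4) ⊕ a4)) ⊕ a4
G5 = G2 ⊕ G4 = ((a3 ∨ a4) ⊕ a4) ⊕ ((a3 ⊽ ((a3 ∨ a4) ⊕ a4)) ⊕ a4)
G6 = G5 ⊕ a4 = (((a3 ∨ a4) ⊕ a4) ⊕ ((a3 ⊽ ((a3 ∨ a4) ⊕ a4)) ⊕ a4)) ⊕ a4

(((a3 ∨ a4) ⊕ a4) ⊕ ((a3 ⊽ ((a3 ∨ a4) ⊕ a4)) ⊕ a4)) ⊕ a4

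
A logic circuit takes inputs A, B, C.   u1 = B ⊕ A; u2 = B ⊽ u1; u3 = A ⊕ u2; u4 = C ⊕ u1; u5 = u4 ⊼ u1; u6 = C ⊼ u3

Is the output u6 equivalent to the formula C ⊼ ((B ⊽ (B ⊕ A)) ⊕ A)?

u1 = B ⊕ A
u2 = B ⊽ u1 = B ⊽ (B ⊕ A)
u3 = A ⊕ u2 = A ⊕ (B ⊽ (B ⊕ A))
u6 = C ⊼ u3 = C ⊼ (A ⊕ (B ⊽ (B ⊕ A)))
At A=0, B=0, C=1: circuit gives 0, formula gives 0.
At A=0, B=0, C=0: circuit gives 1, formula gives 1.
Agrees on all 8 inputs.

Yes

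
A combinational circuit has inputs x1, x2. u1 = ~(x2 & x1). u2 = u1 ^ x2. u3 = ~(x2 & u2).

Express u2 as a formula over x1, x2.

u1 = ~(x2 & x1)
u2 = u1 ^ x2 = (~(x2 & x1)) ^ x2

(~(x2 & x1)) ^ x2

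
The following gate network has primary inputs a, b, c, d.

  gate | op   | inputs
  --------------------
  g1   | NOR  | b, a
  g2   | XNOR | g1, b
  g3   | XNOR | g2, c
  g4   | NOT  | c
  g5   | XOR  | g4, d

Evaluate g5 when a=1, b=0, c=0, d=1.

g4 = NOT 0 = 1
g5 = 1 XOR 1 = 0

0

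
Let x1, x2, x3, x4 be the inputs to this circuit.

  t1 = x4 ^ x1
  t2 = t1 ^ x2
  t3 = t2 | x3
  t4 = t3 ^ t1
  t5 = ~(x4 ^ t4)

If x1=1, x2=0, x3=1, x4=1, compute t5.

t1 = 1 ^ 1 = 0
t2 = 0 ^ 0 = 0
t3 = 0 | 1 = 1
t4 = 1 ^ 0 = 1
t5 = ~(1 ^ 1) = 1

1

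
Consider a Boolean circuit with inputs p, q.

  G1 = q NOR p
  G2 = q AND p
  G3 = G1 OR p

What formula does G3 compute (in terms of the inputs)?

(q NOR p) OR p

G1 = q NOR p
G3 = G1 OR p = (q NOR p) OR p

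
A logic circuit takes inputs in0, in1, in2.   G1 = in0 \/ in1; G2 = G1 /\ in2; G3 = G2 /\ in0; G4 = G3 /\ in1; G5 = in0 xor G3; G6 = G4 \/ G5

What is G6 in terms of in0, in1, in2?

G1 = in0 \/ in1
G2 = G1 /\ in2 = (in0 \/ in1) /\ in2
G3 = G2 /\ in0 = ((in0 \/ in1) /\ in2) /\ in0
G4 = G3 /\ in1 = (((in0 \/ in1) /\ in2) /\ in0) /\ in1
G5 = in0 xor G3 = in0 xor (((in0 \/ in1) /\ in2) /\ in0)
G6 = G4 \/ G5 = ((((in0 \/ in1) /\ in2) /\ in0) /\ in1) \/ (in0 xor (((in0 \/ in1) /\ in2) /\ in0))

((((in0 \/ in1) /\ in2) /\ in0) /\ in1) \/ (in0 xor (((in0 \/ in1) /\ in2) /\ in0))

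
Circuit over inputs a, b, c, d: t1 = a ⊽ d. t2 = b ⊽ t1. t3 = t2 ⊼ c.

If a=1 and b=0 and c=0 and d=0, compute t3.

t1 = 1 ⊽ 0 = 0
t2 = 0 ⊽ 0 = 1
t3 = 1 ⊼ 0 = 1

1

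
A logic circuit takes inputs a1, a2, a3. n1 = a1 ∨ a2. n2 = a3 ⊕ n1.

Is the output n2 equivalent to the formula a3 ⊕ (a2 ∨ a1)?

n1 = a1 ∨ a2
n2 = a3 ⊕ n1 = a3 ⊕ (a1 ∨ a2)
At a1=0, a2=0, a3=0: circuit gives 0, formula gives 0.
At a1=0, a2=0, a3=1: circuit gives 1, formula gives 1.
Agrees on all 8 inputs.

Yes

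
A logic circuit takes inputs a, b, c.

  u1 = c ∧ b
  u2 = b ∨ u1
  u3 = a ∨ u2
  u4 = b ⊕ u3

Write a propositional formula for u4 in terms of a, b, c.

b ⊕ (a ∨ (b ∨ (c ∧ b)))

u1 = c ∧ b
u2 = b ∨ u1 = b ∨ (c ∧ b)
u3 = a ∨ u2 = a ∨ (b ∨ (c ∧ b))
u4 = b ⊕ u3 = b ⊕ (a ∨ (b ∨ (c ∧ b)))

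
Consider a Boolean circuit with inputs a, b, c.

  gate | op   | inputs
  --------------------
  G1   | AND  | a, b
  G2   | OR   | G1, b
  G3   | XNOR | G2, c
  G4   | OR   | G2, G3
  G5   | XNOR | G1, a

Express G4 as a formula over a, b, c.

((a AND b) OR b) OR (((a AND b) OR b) XNOR c)

G1 = a AND b
G2 = G1 OR b = (a AND b) OR b
G3 = G2 XNOR c = ((a AND b) OR b) XNOR c
G4 = G2 OR G3 = ((a AND b) OR b) OR (((a AND b) OR b) XNOR c)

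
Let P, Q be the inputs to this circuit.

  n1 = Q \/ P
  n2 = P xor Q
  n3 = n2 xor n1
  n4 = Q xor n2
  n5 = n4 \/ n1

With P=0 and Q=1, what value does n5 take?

1

n1 = 1 \/ 0 = 1
n2 = 0 xor 1 = 1
n4 = 1 xor 1 = 0
n5 = 0 \/ 1 = 1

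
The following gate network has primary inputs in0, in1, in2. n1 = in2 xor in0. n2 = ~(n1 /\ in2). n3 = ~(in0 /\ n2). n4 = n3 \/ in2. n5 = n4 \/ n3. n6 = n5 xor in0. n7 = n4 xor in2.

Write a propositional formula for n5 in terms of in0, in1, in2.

((~(in0 /\ (~((in2 xor in0) /\ in2)))) \/ in2) \/ (~(in0 /\ (~((in2 xor in0) /\ in2))))

n1 = in2 xor in0
n2 = ~(n1 /\ in2) = ~((in2 xor in0) /\ in2)
n3 = ~(in0 /\ n2) = ~(in0 /\ (~((in2 xor in0) /\ in2)))
n4 = n3 \/ in2 = (~(in0 /\ (~((in2 xor in0) /\ in2)))) \/ in2
n5 = n4 \/ n3 = ((~(in0 /\ (~((in2 xor in0) /\ in2)))) \/ in2) \/ (~(in0 /\ (~((in2 xor in0) /\ in2))))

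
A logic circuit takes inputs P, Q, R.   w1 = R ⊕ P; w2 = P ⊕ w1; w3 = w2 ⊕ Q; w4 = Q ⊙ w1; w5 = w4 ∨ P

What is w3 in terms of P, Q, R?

w1 = R ⊕ P
w2 = P ⊕ w1 = P ⊕ (R ⊕ P)
w3 = w2 ⊕ Q = (P ⊕ (R ⊕ P)) ⊕ Q

(P ⊕ (R ⊕ P)) ⊕ Q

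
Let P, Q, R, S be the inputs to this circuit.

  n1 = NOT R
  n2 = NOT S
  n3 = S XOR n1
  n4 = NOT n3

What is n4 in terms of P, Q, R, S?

NOT (S XOR NOT R)

n1 = NOT R
n3 = S XOR n1 = S XOR NOT R
n4 = NOT n3 = NOT (S XOR NOT R)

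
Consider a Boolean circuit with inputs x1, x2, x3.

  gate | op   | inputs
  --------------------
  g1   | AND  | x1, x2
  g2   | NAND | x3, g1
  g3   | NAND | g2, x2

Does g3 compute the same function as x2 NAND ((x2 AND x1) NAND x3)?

Yes

g1 = x1 AND x2
g2 = x3 NAND g1 = x3 NAND (x1 AND x2)
g3 = g2 NAND x2 = (x3 NAND (x1 AND x2)) NAND x2
At x1=0, x2=1, x3=0: circuit gives 0, formula gives 0.
At x1=0, x2=0, x3=0: circuit gives 1, formula gives 1.
Agrees on all 8 inputs.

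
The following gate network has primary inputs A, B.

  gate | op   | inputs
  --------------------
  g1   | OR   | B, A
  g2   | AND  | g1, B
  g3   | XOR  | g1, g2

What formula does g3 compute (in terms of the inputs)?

g1 = B OR A
g2 = g1 AND B = (B OR A) AND B
g3 = g1 XOR g2 = (B OR A) XOR ((B OR A) AND B)

(B OR A) XOR ((B OR A) AND B)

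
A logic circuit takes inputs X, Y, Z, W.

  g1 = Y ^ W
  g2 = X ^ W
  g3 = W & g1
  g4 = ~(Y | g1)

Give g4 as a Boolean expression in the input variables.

g1 = Y ^ W
g4 = ~(Y | g1) = ~(Y | (Y ^ W))

~(Y | (Y ^ W))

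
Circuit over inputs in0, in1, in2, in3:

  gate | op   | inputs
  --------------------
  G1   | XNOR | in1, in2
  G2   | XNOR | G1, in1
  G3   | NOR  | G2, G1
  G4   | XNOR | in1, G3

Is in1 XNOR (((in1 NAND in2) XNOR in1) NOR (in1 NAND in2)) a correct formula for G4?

No

G1 = in1 XNOR in2
G2 = G1 XNOR in1 = (in1 XNOR in2) XNOR in1
G3 = G2 NOR G1 = ((in1 XNOR in2) XNOR in1) NOR (in1 XNOR in2)
G4 = in1 XNOR G3 = in1 XNOR (((in1 XNOR in2) XNOR in1) NOR (in1 XNOR in2))
At in0=0, in1=1, in2=0, in3=0: circuit gives 1, formula gives 0.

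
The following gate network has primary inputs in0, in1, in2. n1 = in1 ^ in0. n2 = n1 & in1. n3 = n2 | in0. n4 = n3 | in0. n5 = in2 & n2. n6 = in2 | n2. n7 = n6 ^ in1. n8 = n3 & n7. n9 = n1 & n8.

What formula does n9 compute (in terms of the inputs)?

(in1 ^ in0) & ((((in1 ^ in0) & in1) | in0) & ((in2 | ((in1 ^ in0) & in1)) ^ in1))

n1 = in1 ^ in0
n2 = n1 & in1 = (in1 ^ in0) & in1
n3 = n2 | in0 = ((in1 ^ in0) & in1) | in0
n6 = in2 | n2 = in2 | ((in1 ^ in0) & in1)
n7 = n6 ^ in1 = (in2 | ((in1 ^ in0) & in1)) ^ in1
n8 = n3 & n7 = (((in1 ^ in0) & in1) | in0) & ((in2 | ((in1 ^ in0) & in1)) ^ in1)
n9 = n1 & n8 = (in1 ^ in0) & ((((in1 ^ in0) & in1) | in0) & ((in2 | ((in1 ^ in0) & in1)) ^ in1))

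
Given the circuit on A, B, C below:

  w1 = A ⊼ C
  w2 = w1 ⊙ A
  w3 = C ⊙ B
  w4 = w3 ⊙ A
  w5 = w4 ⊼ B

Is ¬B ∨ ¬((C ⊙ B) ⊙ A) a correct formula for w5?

w3 = C ⊙ B
w4 = w3 ⊙ A = (C ⊙ B) ⊙ A
w5 = w4 ⊼ B = ((C ⊙ B) ⊙ A) ⊼ B
At A=0, B=1, C=0: circuit gives 0, formula gives 0.
At A=0, B=0, C=0: circuit gives 1, formula gives 1.
Agrees on all 8 inputs.

Yes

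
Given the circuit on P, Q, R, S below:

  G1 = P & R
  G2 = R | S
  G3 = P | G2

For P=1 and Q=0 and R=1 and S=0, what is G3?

1

G2 = 1 | 0 = 1
G3 = 1 | 1 = 1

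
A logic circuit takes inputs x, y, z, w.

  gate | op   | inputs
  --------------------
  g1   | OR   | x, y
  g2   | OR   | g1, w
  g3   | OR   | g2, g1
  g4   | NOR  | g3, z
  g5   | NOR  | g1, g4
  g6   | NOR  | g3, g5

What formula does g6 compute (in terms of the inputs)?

g1 = x OR y
g2 = g1 OR w = (x OR y) OR w
g3 = g2 OR g1 = ((x OR y) OR w) OR (x OR y)
g4 = g3 NOR z = (((x OR y) OR w) OR (x OR y)) NOR z
g5 = g1 NOR g4 = (x OR y) NOR ((((x OR y) OR w) OR (x OR y)) NOR z)
g6 = g3 NOR g5 = (((x OR y) OR w) OR (x OR y)) NOR ((x OR y) NOR ((((x OR y) OR w) OR (x OR y)) NOR z))

(((x OR y) OR w) OR (x OR y)) NOR ((x OR y) NOR ((((x OR y) OR w) OR (x OR y)) NOR z))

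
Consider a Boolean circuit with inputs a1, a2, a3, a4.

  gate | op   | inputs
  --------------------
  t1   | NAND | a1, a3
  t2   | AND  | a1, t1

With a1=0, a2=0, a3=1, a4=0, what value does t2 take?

0

t1 = 0 NAND 1 = 1
t2 = 0 AND 1 = 0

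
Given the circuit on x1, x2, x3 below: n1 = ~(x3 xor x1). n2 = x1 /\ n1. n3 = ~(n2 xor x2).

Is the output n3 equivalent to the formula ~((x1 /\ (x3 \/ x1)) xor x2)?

n1 = ~(x3 xor x1)
n2 = x1 /\ n1 = x1 /\ (~(x3 xor x1))
n3 = ~(n2 xor x2) = ~((x1 /\ (~(x3 xor x1))) xor x2)
At x1=1, x2=0, x3=0: circuit gives 1, formula gives 0.

No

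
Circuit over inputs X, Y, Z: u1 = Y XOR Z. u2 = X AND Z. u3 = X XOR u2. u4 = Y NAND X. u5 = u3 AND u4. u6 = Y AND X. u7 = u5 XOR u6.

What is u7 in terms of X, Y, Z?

((X XOR (X AND Z)) AND (Y NAND X)) XOR (Y AND X)

u2 = X AND Z
u3 = X XOR u2 = X XOR (X AND Z)
u4 = Y NAND X
u5 = u3 AND u4 = (X XOR (X AND Z)) AND (Y NAND X)
u6 = Y AND X
u7 = u5 XOR u6 = ((X XOR (X AND Z)) AND (Y NAND X)) XOR (Y AND X)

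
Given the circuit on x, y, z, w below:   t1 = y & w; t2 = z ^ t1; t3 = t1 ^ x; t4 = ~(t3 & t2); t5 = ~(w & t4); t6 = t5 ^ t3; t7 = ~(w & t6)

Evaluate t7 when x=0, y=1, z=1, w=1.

t1 = 1 & 1 = 1
t2 = 1 ^ 1 = 0
t3 = 1 ^ 0 = 1
t4 = ~(1 & 0) = 1
t5 = ~(1 & 1) = 0
t6 = 0 ^ 1 = 1
t7 = ~(1 & 1) = 0

0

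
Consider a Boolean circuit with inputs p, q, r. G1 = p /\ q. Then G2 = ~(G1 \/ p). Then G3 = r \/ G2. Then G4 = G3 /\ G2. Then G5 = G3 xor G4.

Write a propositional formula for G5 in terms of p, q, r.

G1 = p /\ q
G2 = ~(G1 \/ p) = ~((p /\ q) \/ p)
G3 = r \/ G2 = r \/ (~((p /\ q) \/ p))
G4 = G3 /\ G2 = (r \/ (~((p /\ q) \/ p))) /\ (~((p /\ q) \/ p))
G5 = G3 xor G4 = (r \/ (~((p /\ q) \/ p))) xor ((r \/ (~((p /\ q) \/ p))) /\ (~((p /\ q) \/ p)))

(r \/ (~((p /\ q) \/ p))) xor ((r \/ (~((p /\ q) \/ p))) /\ (~((p /\ q) \/ p)))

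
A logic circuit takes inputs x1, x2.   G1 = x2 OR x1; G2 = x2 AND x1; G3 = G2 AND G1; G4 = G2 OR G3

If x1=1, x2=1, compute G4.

1

G1 = 1 OR 1 = 1
G2 = 1 AND 1 = 1
G3 = 1 AND 1 = 1
G4 = 1 OR 1 = 1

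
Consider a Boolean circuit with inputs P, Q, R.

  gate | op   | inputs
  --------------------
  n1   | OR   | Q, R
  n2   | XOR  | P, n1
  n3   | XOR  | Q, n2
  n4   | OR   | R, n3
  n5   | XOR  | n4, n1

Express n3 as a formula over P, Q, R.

n1 = Q OR R
n2 = P XOR n1 = P XOR (Q OR R)
n3 = Q XOR n2 = Q XOR (P XOR (Q OR R))

Q XOR (P XOR (Q OR R))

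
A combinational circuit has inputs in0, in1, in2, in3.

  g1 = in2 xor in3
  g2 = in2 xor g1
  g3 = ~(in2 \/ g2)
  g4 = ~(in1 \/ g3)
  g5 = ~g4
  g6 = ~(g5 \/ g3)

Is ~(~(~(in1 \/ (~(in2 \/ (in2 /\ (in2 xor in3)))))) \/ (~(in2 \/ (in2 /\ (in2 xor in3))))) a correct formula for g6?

No

g1 = in2 xor in3
g2 = in2 xor g1 = in2 xor (in2 xor in3)
g3 = ~(in2 \/ g2) = ~(in2 \/ (in2 xor (in2 xor in3)))
g4 = ~(in1 \/ g3) = ~(in1 \/ (~(in2 \/ (in2 xor (in2 xor in3)))))
g5 = ~g4 = ~(~(in1 \/ (~(in2 \/ (in2 xor (in2 xor in3))))))
g6 = ~(g5 \/ g3) = ~(~(~(in1 \/ (~(in2 \/ (in2 xor (in2 xor in3)))))) \/ (~(in2 \/ (in2 xor (in2 xor in3)))))
At in0=0, in1=0, in2=0, in3=1: circuit gives 1, formula gives 0.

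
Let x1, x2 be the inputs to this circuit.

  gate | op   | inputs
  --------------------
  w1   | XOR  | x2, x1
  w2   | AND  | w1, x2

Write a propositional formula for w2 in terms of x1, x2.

(x2 XOR x1) AND x2

w1 = x2 XOR x1
w2 = w1 AND x2 = (x2 XOR x1) AND x2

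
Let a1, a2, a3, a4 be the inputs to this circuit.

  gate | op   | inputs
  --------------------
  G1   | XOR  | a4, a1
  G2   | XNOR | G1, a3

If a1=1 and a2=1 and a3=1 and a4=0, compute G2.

1

G1 = 0 XOR 1 = 1
G2 = 1 XNOR 1 = 1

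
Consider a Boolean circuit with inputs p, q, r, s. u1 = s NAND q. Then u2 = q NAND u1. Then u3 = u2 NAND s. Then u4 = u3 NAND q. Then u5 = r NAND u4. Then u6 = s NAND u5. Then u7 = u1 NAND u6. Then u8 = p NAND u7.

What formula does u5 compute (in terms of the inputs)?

r NAND (((q NAND (s NAND q)) NAND s) NAND q)

u1 = s NAND q
u2 = q NAND u1 = q NAND (s NAND q)
u3 = u2 NAND s = (q NAND (s NAND q)) NAND s
u4 = u3 NAND q = ((q NAND (s NAND q)) NAND s) NAND q
u5 = r NAND u4 = r NAND (((q NAND (s NAND q)) NAND s) NAND q)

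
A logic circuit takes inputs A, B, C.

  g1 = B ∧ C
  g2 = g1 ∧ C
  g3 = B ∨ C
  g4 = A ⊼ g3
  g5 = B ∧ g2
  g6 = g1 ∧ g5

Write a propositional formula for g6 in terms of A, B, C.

(B ∧ C) ∧ (B ∧ ((B ∧ C) ∧ C))

g1 = B ∧ C
g2 = g1 ∧ C = (B ∧ C) ∧ C
g5 = B ∧ g2 = B ∧ ((B ∧ C) ∧ C)
g6 = g1 ∧ g5 = (B ∧ C) ∧ (B ∧ ((B ∧ C) ∧ C))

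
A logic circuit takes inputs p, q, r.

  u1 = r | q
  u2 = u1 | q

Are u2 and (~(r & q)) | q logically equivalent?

u1 = r | q
u2 = u1 | q = (r | q) | q
At p=0, q=0, r=0: circuit gives 0, formula gives 1.

No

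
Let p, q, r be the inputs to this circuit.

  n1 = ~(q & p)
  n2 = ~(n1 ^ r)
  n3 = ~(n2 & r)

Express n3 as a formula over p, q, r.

~((~((~(q & p)) ^ r)) & r)

n1 = ~(q & p)
n2 = ~(n1 ^ r) = ~((~(q & p)) ^ r)
n3 = ~(n2 & r) = ~((~((~(q & p)) ^ r)) & r)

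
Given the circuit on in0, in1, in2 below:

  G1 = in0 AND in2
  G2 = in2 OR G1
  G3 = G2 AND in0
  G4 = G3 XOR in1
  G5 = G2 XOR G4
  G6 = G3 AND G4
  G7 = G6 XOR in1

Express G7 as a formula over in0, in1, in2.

G1 = in0 AND in2
G2 = in2 OR G1 = in2 OR (in0 AND in2)
G3 = G2 AND in0 = (in2 OR (in0 AND in2)) AND in0
G4 = G3 XOR in1 = ((in2 OR (in0 AND in2)) AND in0) XOR in1
G6 = G3 AND G4 = ((in2 OR (in0 AND in2)) AND in0) AND (((in2 OR (in0 AND in2)) AND in0) XOR in1)
G7 = G6 XOR in1 = (((in2 OR (in0 AND in2)) AND in0) AND (((in2 OR (in0 AND in2)) AND in0) XOR in1)) XOR in1

(((in2 OR (in0 AND in2)) AND in0) AND (((in2 OR (in0 AND in2)) AND in0) XOR in1)) XOR in1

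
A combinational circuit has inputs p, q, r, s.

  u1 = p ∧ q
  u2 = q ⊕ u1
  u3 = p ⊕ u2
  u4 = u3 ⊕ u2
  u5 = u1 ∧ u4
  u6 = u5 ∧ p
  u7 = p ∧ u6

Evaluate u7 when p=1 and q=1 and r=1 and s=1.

u1 = 1 ∧ 1 = 1
u2 = 1 ⊕ 1 = 0
u3 = 1 ⊕ 0 = 1
u4 = 1 ⊕ 0 = 1
u5 = 1 ∧ 1 = 1
u6 = 1 ∧ 1 = 1
u7 = 1 ∧ 1 = 1

1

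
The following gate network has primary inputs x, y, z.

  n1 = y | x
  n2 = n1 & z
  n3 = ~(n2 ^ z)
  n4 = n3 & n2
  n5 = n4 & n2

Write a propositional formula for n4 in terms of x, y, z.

n1 = y | x
n2 = n1 & z = (y | x) & z
n3 = ~(n2 ^ z) = ~(((y | x) & z) ^ z)
n4 = n3 & n2 = (~(((y | x) & z) ^ z)) & ((y | x) & z)

(~(((y | x) & z) ^ z)) & ((y | x) & z)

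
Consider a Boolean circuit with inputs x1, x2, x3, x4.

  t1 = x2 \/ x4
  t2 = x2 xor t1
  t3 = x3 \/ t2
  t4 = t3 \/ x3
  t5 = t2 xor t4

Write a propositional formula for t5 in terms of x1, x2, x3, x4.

(x2 xor (x2 \/ x4)) xor ((x3 \/ (x2 xor (x2 \/ x4))) \/ x3)

t1 = x2 \/ x4
t2 = x2 xor t1 = x2 xor (x2 \/ x4)
t3 = x3 \/ t2 = x3 \/ (x2 xor (x2 \/ x4))
t4 = t3 \/ x3 = (x3 \/ (x2 xor (x2 \/ x4))) \/ x3
t5 = t2 xor t4 = (x2 xor (x2 \/ x4)) xor ((x3 \/ (x2 xor (x2 \/ x4))) \/ x3)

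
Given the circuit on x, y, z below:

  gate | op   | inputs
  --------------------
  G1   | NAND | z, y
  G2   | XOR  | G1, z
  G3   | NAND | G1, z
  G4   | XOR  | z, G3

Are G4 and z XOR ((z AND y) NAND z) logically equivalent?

G1 = z NAND y
G3 = G1 NAND z = (z NAND y) NAND z
G4 = z XOR G3 = z XOR ((z NAND y) NAND z)
At x=0, y=0, z=1: circuit gives 1, formula gives 0.

No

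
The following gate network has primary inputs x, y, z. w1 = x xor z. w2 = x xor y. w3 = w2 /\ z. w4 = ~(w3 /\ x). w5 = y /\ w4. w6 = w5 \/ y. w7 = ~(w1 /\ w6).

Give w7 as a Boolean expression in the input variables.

w1 = x xor z
w2 = x xor y
w3 = w2 /\ z = (x xor y) /\ z
w4 = ~(w3 /\ x) = ~(((x xor y) /\ z) /\ x)
w5 = y /\ w4 = y /\ (~(((x xor y) /\ z) /\ x))
w6 = w5 \/ y = (y /\ (~(((x xor y) /\ z) /\ x))) \/ y
w7 = ~(w1 /\ w6) = ~((x xor z) /\ ((y /\ (~(((x xor y) /\ z) /\ x))) \/ y))

~((x xor z) /\ ((y /\ (~(((x xor y) /\ z) /\ x))) \/ y))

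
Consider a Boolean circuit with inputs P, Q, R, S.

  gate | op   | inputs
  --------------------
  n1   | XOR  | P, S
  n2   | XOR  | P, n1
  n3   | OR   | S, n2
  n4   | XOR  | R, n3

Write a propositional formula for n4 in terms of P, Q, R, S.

R XOR (S OR (P XOR (P XOR S)))

n1 = P XOR S
n2 = P XOR n1 = P XOR (P XOR S)
n3 = S OR n2 = S OR (P XOR (P XOR S))
n4 = R XOR n3 = R XOR (S OR (P XOR (P XOR S)))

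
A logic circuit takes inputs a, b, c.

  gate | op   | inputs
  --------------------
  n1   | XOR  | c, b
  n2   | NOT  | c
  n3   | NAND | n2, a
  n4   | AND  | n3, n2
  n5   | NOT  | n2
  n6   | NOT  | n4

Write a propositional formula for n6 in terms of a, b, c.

n2 = NOT c
n3 = n2 NAND a = NOT c NAND a
n4 = n3 AND n2 = (NOT c NAND a) AND NOT c
n6 = NOT n4 = NOT ((NOT c NAND a) AND NOT c)

NOT ((NOT c NAND a) AND NOT c)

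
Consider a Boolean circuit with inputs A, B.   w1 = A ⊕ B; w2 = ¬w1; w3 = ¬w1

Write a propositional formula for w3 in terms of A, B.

w1 = A ⊕ B
w3 = ¬w1 = ¬(A ⊕ B)

¬(A ⊕ B)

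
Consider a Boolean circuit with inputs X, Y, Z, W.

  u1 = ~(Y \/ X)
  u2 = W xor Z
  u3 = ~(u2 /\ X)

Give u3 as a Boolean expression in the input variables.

u2 = W xor Z
u3 = ~(u2 /\ X) = ~((W xor Z) /\ X)

~((W xor Z) /\ X)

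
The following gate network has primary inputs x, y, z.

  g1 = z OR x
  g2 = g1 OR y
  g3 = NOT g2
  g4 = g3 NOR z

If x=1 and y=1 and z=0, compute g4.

1

g1 = 0 OR 1 = 1
g2 = 1 OR 1 = 1
g3 = NOT 1 = 0
g4 = 0 NOR 0 = 1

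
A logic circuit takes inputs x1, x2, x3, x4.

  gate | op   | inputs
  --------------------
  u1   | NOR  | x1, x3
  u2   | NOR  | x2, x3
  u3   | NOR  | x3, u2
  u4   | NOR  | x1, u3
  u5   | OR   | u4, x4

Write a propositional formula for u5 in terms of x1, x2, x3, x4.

u2 = x2 NOR x3
u3 = x3 NOR u2 = x3 NOR (x2 NOR x3)
u4 = x1 NOR u3 = x1 NOR (x3 NOR (x2 NOR x3))
u5 = u4 OR x4 = (x1 NOR (x3 NOR (x2 NOR x3))) OR x4

(x1 NOR (x3 NOR (x2 NOR x3))) OR x4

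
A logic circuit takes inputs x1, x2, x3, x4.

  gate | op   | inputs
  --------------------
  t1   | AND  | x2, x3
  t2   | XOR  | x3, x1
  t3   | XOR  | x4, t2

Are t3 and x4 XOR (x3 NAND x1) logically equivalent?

No

t2 = x3 XOR x1
t3 = x4 XOR t2 = x4 XOR (x3 XOR x1)
At x1=0, x2=0, x3=0, x4=0: circuit gives 0, formula gives 1.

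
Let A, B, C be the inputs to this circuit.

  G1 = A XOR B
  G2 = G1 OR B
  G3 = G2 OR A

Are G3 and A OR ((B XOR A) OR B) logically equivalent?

G1 = A XOR B
G2 = G1 OR B = (A XOR B) OR B
G3 = G2 OR A = ((A XOR B) OR B) OR A
At A=0, B=0, C=0: circuit gives 0, formula gives 0.
At A=0, B=1, C=0: circuit gives 1, formula gives 1.
Agrees on all 8 inputs.

Yes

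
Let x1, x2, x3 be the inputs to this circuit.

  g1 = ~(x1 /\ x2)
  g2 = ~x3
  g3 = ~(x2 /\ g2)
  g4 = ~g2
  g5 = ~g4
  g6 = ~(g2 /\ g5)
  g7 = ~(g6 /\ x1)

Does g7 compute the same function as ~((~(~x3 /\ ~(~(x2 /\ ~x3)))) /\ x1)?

g2 = ~x3
g4 = ~g2 = ~~x3
g5 = ~g4 = ~~~x3
g6 = ~(g2 /\ g5) = ~(~x3 /\ ~~~x3)
g7 = ~(g6 /\ x1) = ~((~(~x3 /\ ~~~x3)) /\ x1)
At x1=1, x2=0, x3=0: circuit gives 1, formula gives 0.

No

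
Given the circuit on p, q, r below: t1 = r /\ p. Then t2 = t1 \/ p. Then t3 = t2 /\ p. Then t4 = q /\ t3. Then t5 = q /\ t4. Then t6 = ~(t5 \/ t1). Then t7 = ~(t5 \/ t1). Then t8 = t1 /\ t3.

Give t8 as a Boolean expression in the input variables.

t1 = r /\ p
t2 = t1 \/ p = (r /\ p) \/ p
t3 = t2 /\ p = ((r /\ p) \/ p) /\ p
t8 = t1 /\ t3 = (r /\ p) /\ (((r /\ p) \/ p) /\ p)

(r /\ p) /\ (((r /\ p) \/ p) /\ p)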